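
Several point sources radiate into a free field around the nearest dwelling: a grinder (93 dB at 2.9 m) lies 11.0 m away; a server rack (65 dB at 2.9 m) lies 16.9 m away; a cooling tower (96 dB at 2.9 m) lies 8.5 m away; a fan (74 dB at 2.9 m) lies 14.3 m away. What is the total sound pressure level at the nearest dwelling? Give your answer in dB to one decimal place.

87.8 dB

First find each source's level at the receiver (point-source: −20·log₁₀(r/r_ref)), then combine on an intensity basis.
grinder: 93 − 20·log₁₀(11.0/2.9) = 93 − 11.58 = 81.42 dB.
server rack: 65 − 20·log₁₀(16.9/2.9) = 65 − 15.31 = 49.69 dB.
cooling tower: 96 − 20·log₁₀(8.5/2.9) = 96 − 9.34 = 86.66 dB.
fan: 74 − 20·log₁₀(14.3/2.9) = 74 − 13.86 = 60.14 dB.
Σ 10^(L/10) = 6.032e+08 → L_total = 10·log₁₀(6.032e+08) = 87.80 dB.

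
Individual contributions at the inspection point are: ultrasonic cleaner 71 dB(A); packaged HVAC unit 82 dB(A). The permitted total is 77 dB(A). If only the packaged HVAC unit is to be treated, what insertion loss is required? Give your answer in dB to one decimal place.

6.3 dB

Fixed contribution from the other source: Σ 10^(L/10) = 10^(71/10) = 1.259e+07 (71.00 dB(A)).
The limit corresponds to 10^(77/10) = 5.012e+07; subtracting the fixed part leaves 3.753e+07 for the packaged HVAC unit, i.e. 75.74 dB(A).
Required insertion loss = 82 − 75.74 = 6.26 dB.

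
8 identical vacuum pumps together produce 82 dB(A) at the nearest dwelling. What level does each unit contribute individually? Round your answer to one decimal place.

73.0 dB(A)

8 equal contributions raise the level by 10·log₁₀ 8 = 9.031 dB, so each unit alone gives 82 − 9.031.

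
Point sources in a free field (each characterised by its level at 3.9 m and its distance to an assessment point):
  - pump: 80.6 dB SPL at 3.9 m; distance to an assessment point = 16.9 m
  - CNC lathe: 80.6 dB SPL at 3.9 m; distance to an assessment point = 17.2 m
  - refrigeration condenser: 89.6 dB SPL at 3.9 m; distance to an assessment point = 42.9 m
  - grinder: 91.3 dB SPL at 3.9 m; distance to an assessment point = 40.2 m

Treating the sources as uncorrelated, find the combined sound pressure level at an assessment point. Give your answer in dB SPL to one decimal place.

75.1 dB SPL

Propagate each source to the receiver with L = L_ref − 20·log₁₀(r/r_ref), then add intensities.
pump: 80.6 − 20·log₁₀(16.9/3.9) = 80.6 − 12.74 = 67.86 dB SPL.
CNC lathe: 80.6 − 20·log₁₀(17.2/3.9) = 80.6 − 12.89 = 67.71 dB SPL.
refrigeration condenser: 89.6 − 20·log₁₀(42.9/3.9) = 89.6 − 20.83 = 68.77 dB SPL.
grinder: 91.3 − 20·log₁₀(40.2/3.9) = 91.3 − 20.26 = 71.04 dB SPL.
Σ 10^(L/10) = 3.225e+07 → L_total = 10·log₁₀(3.225e+07) = 75.09 dB SPL.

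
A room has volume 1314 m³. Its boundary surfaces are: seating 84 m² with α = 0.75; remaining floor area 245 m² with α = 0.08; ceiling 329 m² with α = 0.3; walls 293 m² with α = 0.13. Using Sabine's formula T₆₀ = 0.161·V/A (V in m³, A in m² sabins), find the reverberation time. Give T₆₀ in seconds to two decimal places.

Total absorption A = 84·0.75 + 245·0.08 + 329·0.3 + 293·0.13 = 219.39 m² sabins.
T₆₀ = 0.161 × 1314 / 219.39 = 0.964 s.

0.96 s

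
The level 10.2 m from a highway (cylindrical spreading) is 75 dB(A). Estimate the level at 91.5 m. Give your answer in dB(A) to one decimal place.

65.5 dB(A)

Line-source attenuation: ΔL = 10·log₁₀(r₂/r₁) = 10·log₁₀(91.5/10.2) = 9.528 dB.
L₂ = 75 − 10·log₁₀(91.5/10.2) = 75 − 9.528 = 65.47 dB(A).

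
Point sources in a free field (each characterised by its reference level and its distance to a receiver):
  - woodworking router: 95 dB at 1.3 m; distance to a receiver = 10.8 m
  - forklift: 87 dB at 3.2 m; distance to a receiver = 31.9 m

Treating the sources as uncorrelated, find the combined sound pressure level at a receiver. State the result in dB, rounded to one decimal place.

77.1 dB

Apply inverse-square spreading to bring every level to the receiver, then sum 10^(L/10).
woodworking router: 95 − 20·log₁₀(10.8/1.3) = 95 − 18.39 = 76.61 dB.
forklift: 87 − 20·log₁₀(31.9/3.2) = 87 − 19.97 = 67.03 dB.
Σ 10^(L/10) = 5.086e+07 → L_total = 10·log₁₀(5.086e+07) = 77.06 dB.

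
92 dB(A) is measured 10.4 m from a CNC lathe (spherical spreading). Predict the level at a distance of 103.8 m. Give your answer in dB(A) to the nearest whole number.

Spherical spreading from a point source gives a 20·log₁₀(r₂/r₁) drop.
L₂ = 92 − 20·log₁₀(103.8/10.4) = 92 − 19.983 = 72.02 dB(A).

72 dB(A)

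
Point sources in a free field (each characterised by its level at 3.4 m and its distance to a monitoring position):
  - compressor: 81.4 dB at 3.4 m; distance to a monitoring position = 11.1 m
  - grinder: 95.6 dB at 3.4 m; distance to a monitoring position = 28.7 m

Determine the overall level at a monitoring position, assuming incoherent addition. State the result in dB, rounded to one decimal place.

First find each source's level at the receiver (point-source: −20·log₁₀(r/r_ref)), then combine on an intensity basis.
compressor: 81.4 − 20·log₁₀(11.1/3.4) = 81.4 − 10.28 = 71.12 dB.
grinder: 95.6 − 20·log₁₀(28.7/3.4) = 95.6 − 18.53 = 77.07 dB.
Σ 10^(L/10) = 6.391e+07 → L_total = 10·log₁₀(6.391e+07) = 78.06 dB.

78.1 dB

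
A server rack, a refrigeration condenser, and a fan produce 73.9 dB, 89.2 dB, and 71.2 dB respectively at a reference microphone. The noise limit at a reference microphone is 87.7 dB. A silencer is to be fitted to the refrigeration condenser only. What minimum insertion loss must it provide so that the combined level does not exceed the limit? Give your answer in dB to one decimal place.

Fixed contribution from the other sources: Σ 10^(L/10) = 10^(73.9/10) + 10^(71.2/10) = 3.773e+07 (75.77 dB).
The limit corresponds to 10^(87.7/10) = 5.888e+08; subtracting the fixed part leaves 5.511e+08 for the refrigeration condenser, i.e. 87.41 dB.
Required insertion loss = 89.2 − 87.41 = 1.79 dB.

1.8 dB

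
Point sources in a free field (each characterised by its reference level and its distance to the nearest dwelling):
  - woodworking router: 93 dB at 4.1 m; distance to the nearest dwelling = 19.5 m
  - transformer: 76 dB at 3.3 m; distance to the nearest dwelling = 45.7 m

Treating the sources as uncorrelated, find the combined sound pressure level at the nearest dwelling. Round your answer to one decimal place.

79.5 dB

Propagate each source to the receiver with L = L_ref − 20·log₁₀(r/r_ref), then add intensities.
woodworking router: 93 − 20·log₁₀(19.5/4.1) = 93 − 13.55 = 79.45 dB.
transformer: 76 − 20·log₁₀(45.7/3.3) = 76 − 22.83 = 53.17 dB.
Σ 10^(L/10) = 8.841e+07 → L_total = 10·log₁₀(8.841e+07) = 79.47 dB.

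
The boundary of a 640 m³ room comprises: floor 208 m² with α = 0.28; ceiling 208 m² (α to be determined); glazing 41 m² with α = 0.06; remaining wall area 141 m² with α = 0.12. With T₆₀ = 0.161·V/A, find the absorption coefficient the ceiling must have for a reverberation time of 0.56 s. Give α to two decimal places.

0.51

Required total absorption A = 0.161·640/0.56 = 184.00 m².
Absorption from the other surfaces = 208·0.28 + 41·0.06 + 141·0.12 = 77.62 m², so the ceiling must supply 106.38 m² over 208 m².
α = 106.38/208 = 0.511.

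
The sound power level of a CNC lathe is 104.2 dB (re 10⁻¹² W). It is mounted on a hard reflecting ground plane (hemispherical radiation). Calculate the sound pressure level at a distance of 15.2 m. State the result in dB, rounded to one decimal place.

The power spreads over a hemisphere of area 2π·r², so L_p = L_w − 10·log₁₀(2π·r²).
2π·r² = 1452 m², 10·log₁₀ of that is 31.619 dB.
L_p = 104.2 − 31.619 = 72.58 dB.

72.6 dB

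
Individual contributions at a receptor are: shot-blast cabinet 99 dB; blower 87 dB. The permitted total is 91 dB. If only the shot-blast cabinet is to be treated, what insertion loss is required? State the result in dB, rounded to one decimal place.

Fixed contribution from the other source: Σ 10^(L/10) = 10^(87/10) = 5.012e+08 (87.00 dB).
The limit corresponds to 10^(91/10) = 1.259e+09; subtracting the fixed part leaves 7.577e+08 for the shot-blast cabinet, i.e. 88.80 dB.
So the shot-blast cabinet must be reduced from 99 to 88.80 dB: IL = 10.20 dB.

10.2 dB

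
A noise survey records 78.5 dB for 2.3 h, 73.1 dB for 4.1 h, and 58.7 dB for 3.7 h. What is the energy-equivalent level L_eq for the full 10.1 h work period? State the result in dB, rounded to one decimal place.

The energy average is taken in the linear domain: L_eq = 10·log₁₀[(Σ tᵢ·10^(Lᵢ/10))/T], T = 10.1 h.
Σ tᵢ·10^(Lᵢ/10) = 2.3·10^(78.5/10) + 4.1·10^(73.1/10) + 3.7·10^(58.7/10) = 2.493e+08.
L_eq = 10·log₁₀(2.493e+08/10.1) = 73.92 dB.

73.9 dB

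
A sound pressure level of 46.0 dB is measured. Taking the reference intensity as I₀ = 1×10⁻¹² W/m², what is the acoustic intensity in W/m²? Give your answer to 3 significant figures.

I = I₀·10^(L/10) = 10⁻¹² × 10^(46.0/10) = 10^(-7.400).

3.98e-08 W/m²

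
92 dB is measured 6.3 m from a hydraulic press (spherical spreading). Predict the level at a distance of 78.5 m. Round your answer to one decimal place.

Spherical spreading from a point source gives a 20·log₁₀(r₂/r₁) drop.
L₂ = 92 − 20·log₁₀(78.5/6.3) = 92 − 21.911 = 70.09 dB.

70.1 dB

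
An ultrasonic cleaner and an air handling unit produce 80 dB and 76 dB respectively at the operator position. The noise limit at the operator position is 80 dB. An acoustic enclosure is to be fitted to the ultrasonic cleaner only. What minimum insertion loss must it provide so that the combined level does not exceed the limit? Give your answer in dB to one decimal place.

The untreated sources together contribute 10^(76/10) = 3.981e+07, i.e. 76.00 dB.
To meet 80 dB overall, the treated ultrasonic cleaner may contribute at most 10^(80/10) − 3.981e+07 = 6.019e+07, i.e. 77.80 dB.
Required insertion loss = 80 − 77.80 = 2.20 dB.

2.2 dB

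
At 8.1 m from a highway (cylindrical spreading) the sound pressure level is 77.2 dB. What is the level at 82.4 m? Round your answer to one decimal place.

67.1 dB

Cylindrical spreading from a line source gives a 10·log₁₀(r₂/r₁) drop.
L₂ = 77.2 − 10·log₁₀(82.4/8.1) = 77.2 − 10.074 = 67.13 dB.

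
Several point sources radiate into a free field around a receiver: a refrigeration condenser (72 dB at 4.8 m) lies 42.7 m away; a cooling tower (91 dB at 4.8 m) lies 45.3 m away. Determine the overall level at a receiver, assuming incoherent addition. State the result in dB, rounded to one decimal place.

71.6 dB

First find each source's level at the receiver (point-source: −20·log₁₀(r/r_ref)), then combine on an intensity basis.
refrigeration condenser: 72 − 20·log₁₀(42.7/4.8) = 72 − 18.98 = 53.02 dB.
cooling tower: 91 − 20·log₁₀(45.3/4.8) = 91 − 19.50 = 71.50 dB.
Σ 10^(L/10) = 1.433e+07 → L_total = 10·log₁₀(1.433e+07) = 71.56 dB.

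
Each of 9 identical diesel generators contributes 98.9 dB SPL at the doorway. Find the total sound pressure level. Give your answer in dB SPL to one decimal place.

N identical incoherent sources raise the level by 10·log₁₀ N.
L_total = 98.9 + 10·log₁₀(9) = 98.9 + 9.542 = 108.44 dB SPL.

108.4 dB SPL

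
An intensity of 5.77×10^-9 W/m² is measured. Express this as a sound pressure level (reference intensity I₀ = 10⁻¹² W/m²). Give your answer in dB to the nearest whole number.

38 dB

Dividing by I₀ shifts the exponent by 12: I/I₀ = 5.77×10^3.
L = 10·(0.7612 + 3) = 37.61 dB.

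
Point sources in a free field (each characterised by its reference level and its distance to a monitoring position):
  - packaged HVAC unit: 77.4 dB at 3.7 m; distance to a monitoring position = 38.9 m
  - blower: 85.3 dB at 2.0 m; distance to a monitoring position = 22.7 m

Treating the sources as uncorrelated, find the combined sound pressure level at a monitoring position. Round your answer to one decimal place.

Apply inverse-square spreading to bring every level to the receiver, then sum 10^(L/10).
packaged HVAC unit: 77.4 − 20·log₁₀(38.9/3.7) = 77.4 − 20.43 = 56.97 dB.
blower: 85.3 − 20·log₁₀(22.7/2.0) = 85.3 − 21.10 = 64.20 dB.
Σ 10^(L/10) = 3.127e+06 → L_total = 10·log₁₀(3.127e+06) = 64.95 dB.

65.0 dB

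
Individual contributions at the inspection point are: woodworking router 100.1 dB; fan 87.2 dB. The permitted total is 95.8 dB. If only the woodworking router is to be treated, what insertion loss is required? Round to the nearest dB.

The untreated sources together contribute 10^(87.2/10) = 5.248e+08, i.e. 87.20 dB.
The limit corresponds to 10^(95.8/10) = 3.802e+09; subtracting the fixed part leaves 3.277e+09 for the woodworking router, i.e. 95.15 dB.
Required insertion loss = 100.1 − 95.15 = 4.95 dB.

5 dB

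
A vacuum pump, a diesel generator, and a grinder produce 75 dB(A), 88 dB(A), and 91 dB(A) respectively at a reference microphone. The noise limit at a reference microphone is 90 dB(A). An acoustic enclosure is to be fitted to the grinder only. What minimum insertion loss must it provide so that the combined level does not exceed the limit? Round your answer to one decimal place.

The untreated sources together contribute 10^(75/10) + 10^(88/10) = 6.626e+08, i.e. 88.21 dB(A).
To meet 90 dB(A) overall, the treated grinder may contribute at most 10^(90/10) − 6.626e+08 = 3.374e+08, i.e. 85.28 dB(A).
Required insertion loss = 91 − 85.28 = 5.72 dB.

5.7 dB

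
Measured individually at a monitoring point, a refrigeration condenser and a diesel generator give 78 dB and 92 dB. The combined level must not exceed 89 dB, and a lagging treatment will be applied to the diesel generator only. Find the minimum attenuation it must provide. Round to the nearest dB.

3 dB

Fixed contribution from the other source: Σ 10^(L/10) = 10^(78/10) = 6.310e+07 (78.00 dB).
To meet 89 dB overall, the treated diesel generator may contribute at most 10^(89/10) − 6.310e+07 = 7.312e+08, i.e. 88.64 dB.
So the diesel generator must be reduced from 92 to 88.64 dB: IL = 3.36 dB.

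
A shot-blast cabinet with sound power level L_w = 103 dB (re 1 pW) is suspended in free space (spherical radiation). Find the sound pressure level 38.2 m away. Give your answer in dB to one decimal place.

The power spreads over a sphere of area 4π·r², so L_p = L_w − 10·log₁₀(4π·r²).
4π·r² = 1.834e+04 m², 10·log₁₀ of that is 42.633 dB.
L_p = 103 − 42.633 = 60.37 dB.

60.4 dB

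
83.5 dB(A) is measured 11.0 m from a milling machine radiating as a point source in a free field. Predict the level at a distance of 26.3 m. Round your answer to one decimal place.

For a point source, L₂ = L₁ − 20·log₁₀(r₂/r₁).
L₂ = 83.5 − 20·log₁₀(26.3/11.0) = 83.5 − 7.571 = 75.93 dB(A).

75.9 dB(A)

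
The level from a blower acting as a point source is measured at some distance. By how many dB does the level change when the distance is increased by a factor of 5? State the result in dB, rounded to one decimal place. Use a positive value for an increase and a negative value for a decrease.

Point-source spreading: ΔL = −20·log₁₀(r₂/r₁).
ΔL = −20·log₁₀(5) = -13.98 dB.

-14.0 dB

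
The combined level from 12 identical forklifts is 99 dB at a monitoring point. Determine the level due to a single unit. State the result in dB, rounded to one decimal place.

88.2 dB

Dividing the total intensity by 12 lowers the level by 10·log₁₀ 12 = 10.792 dB: L₁ = 99 − 10.792.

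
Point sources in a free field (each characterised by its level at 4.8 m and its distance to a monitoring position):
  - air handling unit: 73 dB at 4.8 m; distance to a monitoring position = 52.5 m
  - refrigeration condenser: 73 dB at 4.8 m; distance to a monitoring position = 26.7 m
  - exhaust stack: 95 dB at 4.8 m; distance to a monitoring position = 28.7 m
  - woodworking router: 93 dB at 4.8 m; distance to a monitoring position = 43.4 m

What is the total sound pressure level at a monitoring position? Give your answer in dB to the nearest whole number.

81 dB

First find each source's level at the receiver (point-source: −20·log₁₀(r/r_ref)), then combine on an intensity basis.
air handling unit: 73 − 20·log₁₀(52.5/4.8) = 73 − 20.78 = 52.22 dB.
refrigeration condenser: 73 − 20·log₁₀(26.7/4.8) = 73 − 14.91 = 58.09 dB.
exhaust stack: 95 − 20·log₁₀(28.7/4.8) = 95 − 15.53 = 79.47 dB.
woodworking router: 93 − 20·log₁₀(43.4/4.8) = 93 − 19.12 = 73.88 dB.
Σ 10^(L/10) = 1.137e+08 → L_total = 10·log₁₀(1.137e+08) = 80.56 dB.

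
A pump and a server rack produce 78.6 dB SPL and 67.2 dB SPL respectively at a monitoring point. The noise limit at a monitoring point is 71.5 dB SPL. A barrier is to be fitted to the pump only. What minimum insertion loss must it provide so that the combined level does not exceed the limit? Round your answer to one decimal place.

Everything except the pump sums to 10^(67.2/10) = 5.248e+06 in linear terms, 67.20 dB SPL.
To meet 71.5 dB SPL overall, the treated pump may contribute at most 10^(71.5/10) − 5.248e+06 = 8.877e+06, i.e. 69.48 dB SPL.
So the pump must be reduced from 78.6 to 69.48 dB SPL: IL = 9.12 dB.

9.1 dB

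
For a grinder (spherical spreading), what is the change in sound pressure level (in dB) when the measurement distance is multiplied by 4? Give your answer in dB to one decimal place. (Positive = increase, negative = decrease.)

-12.0 dB

Point-source spreading: ΔL = −20·log₁₀(r₂/r₁).
ΔL = −20·log₁₀(4) = -12.04 dB.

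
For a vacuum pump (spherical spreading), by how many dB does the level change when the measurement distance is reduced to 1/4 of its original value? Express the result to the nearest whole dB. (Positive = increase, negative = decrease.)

With spherical spreading the level changes by −20·log₁₀(r₂/r₁).
ΔL = −20·log₁₀(0.25) = +12.04 dB.

+12 dB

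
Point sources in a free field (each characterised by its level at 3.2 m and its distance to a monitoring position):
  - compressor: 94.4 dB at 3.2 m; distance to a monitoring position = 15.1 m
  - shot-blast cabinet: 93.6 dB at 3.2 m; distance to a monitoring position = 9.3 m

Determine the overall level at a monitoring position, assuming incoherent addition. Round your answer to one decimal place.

First find each source's level at the receiver (point-source: −20·log₁₀(r/r_ref)), then combine on an intensity basis.
compressor: 94.4 − 20·log₁₀(15.1/3.2) = 94.4 − 13.48 = 80.92 dB.
shot-blast cabinet: 93.6 − 20·log₁₀(9.3/3.2) = 93.6 − 9.27 = 84.33 dB.
Σ 10^(L/10) = 3.949e+08 → L_total = 10·log₁₀(3.949e+08) = 85.97 dB.

86.0 dB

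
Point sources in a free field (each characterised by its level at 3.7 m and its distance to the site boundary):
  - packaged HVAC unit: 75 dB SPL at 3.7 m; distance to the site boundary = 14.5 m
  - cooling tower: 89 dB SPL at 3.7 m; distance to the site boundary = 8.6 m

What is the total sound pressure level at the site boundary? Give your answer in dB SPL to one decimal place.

Apply inverse-square spreading to bring every level to the receiver, then sum 10^(L/10).
packaged HVAC unit: 75 − 20·log₁₀(14.5/3.7) = 75 − 11.86 = 63.14 dB SPL.
cooling tower: 89 − 20·log₁₀(8.6/3.7) = 89 − 7.33 = 81.67 dB SPL.
Σ 10^(L/10) = 1.491e+08 → L_total = 10·log₁₀(1.491e+08) = 81.73 dB SPL.

81.7 dB SPL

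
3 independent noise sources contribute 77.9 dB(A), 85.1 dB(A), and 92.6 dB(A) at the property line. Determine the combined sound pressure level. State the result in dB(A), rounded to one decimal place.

For uncorrelated sources the intensities add, so convert each level to linear form, sum, and take 10·log₁₀ of the total.
Σ 10^(L/10) = 10^(77.9/10) + 10^(85.1/10) + 10^(92.6/10) = 2.205e+09.
L_total = 10·log₁₀(2.205e+09) = 93.43 dB(A).

93.4 dB(A)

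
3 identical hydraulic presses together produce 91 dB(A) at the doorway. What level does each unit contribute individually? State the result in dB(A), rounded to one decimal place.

86.2 dB(A)

Dividing the total intensity by 3 lowers the level by 10·log₁₀ 3 = 4.771 dB: L₁ = 91 − 4.771.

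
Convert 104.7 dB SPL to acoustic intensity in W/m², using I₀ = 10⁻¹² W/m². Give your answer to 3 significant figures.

0.0295 W/m²

I = I₀·10^(L/10) = 10⁻¹² × 10^(104.7/10) = 10^(-1.530).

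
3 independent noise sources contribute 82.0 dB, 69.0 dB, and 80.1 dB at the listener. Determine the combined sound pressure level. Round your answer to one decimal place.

For uncorrelated sources the intensities add, so convert each level to linear form, sum, and take 10·log₁₀ of the total.
Σ 10^(L/10) = 10^(82.0/10) + 10^(69.0/10) + 10^(80.1/10) = 2.688e+08.
L_total = 10·log₁₀(2.688e+08) = 84.29 dB.

84.3 dB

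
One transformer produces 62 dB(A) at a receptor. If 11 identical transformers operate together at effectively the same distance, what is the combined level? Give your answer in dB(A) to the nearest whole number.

N identical incoherent sources raise the level by 10·log₁₀ N.
L_total = 62 + 10·log₁₀(11) = 62 + 10.414 = 72.41 dB(A).

72 dB(A)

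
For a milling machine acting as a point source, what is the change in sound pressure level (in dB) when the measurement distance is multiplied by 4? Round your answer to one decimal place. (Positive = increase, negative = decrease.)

-12.0 dB

With spherical spreading the level changes by −20·log₁₀(r₂/r₁).
ΔL = −20·log₁₀(4) = -12.04 dB.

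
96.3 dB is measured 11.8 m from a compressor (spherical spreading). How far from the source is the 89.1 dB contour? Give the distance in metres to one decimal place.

The 7.2 dB drop corresponds to a distance ratio of 10^(7.2/20) for a point source.
r₂ = 11.8·10^((96.3−89.1)/20) = 11.8·10^(7.2/20) = 27.03 m.

27.0 m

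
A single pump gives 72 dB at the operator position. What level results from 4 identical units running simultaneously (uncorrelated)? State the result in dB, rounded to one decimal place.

L_total = L₁ + 10·log₁₀ N for N identical incoherent sources.
L_total = 72 + 10·log₁₀(4) = 72 + 6.021 = 78.02 dB.

78.0 dB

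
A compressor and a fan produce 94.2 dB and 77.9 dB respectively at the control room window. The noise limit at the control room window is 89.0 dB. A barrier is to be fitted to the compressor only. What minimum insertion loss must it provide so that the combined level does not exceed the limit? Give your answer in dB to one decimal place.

The untreated sources together contribute 10^(77.9/10) = 6.166e+07, i.e. 77.90 dB.
To meet 89.0 dB overall, the treated compressor may contribute at most 10^(89.0/10) − 6.166e+07 = 7.327e+08, i.e. 88.65 dB.
So the compressor must be reduced from 94.2 to 88.65 dB: IL = 5.55 dB.

5.6 dB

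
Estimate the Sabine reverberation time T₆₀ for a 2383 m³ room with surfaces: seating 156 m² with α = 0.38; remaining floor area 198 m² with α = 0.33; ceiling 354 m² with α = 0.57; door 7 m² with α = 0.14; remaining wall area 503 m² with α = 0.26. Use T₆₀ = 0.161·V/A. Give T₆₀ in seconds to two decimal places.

0.84 s

Total absorption A = 156·0.38 + 198·0.33 + 354·0.57 + 7·0.14 + 503·0.26 = 458.16 m² sabins.
T₆₀ = 0.161 × 2383 / 458.16 = 0.837 s.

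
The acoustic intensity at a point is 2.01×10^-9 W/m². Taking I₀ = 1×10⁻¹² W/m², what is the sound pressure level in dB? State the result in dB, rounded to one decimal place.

33.0 dB

Dividing by I₀ shifts the exponent by 12: I/I₀ = 2.01×10^3.
L = 10·(0.3032 + 3) = 33.03 dB.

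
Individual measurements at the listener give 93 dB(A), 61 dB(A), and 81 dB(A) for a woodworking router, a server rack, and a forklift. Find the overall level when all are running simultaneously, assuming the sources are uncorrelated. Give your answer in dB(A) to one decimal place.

For uncorrelated sources the intensities add, so convert each level to linear form, sum, and take 10·log₁₀ of the total.
Σ 10^(L/10) = 10^(93/10) + 10^(61/10) + 10^(81/10) = 2.122e+09.
L_total = 10·log₁₀(2.122e+09) = 93.27 dB(A).

93.3 dB(A)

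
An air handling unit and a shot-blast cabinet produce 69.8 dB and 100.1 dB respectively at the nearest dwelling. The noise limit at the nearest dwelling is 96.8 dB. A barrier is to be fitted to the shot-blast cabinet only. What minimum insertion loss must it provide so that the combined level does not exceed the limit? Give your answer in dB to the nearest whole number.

3 dB

The untreated sources together contribute 10^(69.8/10) = 9.550e+06, i.e. 69.80 dB.
To meet 96.8 dB overall, the treated shot-blast cabinet may contribute at most 10^(96.8/10) − 9.550e+06 = 4.777e+09, i.e. 96.79 dB.
Required insertion loss = 100.1 − 96.79 = 3.31 dB.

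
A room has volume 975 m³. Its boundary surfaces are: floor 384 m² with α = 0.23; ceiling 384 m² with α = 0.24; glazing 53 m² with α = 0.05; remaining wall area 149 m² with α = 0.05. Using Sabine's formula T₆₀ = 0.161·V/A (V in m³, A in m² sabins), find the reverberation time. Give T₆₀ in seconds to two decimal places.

A = Σ Sᵢαᵢ = 384·0.23 + 384·0.24 + 53·0.05 + 149·0.05 = 190.58 m².
T₆₀ = 0.161·V/A = 0.161·975/190.58 = 0.824 s.

0.82 s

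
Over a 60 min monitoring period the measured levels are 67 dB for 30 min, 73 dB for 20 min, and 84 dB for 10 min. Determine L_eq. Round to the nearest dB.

77 dB

Weight each interval's intensity by its duration and average over T = 60 min:
Σ tᵢ·10^(Lᵢ/10) = 30·10^(67/10) + 20·10^(73/10) + 10·10^(84/10) = 3.061e+09.
L_eq = 10·log₁₀(3.061e+09/60) = 77.08 dB.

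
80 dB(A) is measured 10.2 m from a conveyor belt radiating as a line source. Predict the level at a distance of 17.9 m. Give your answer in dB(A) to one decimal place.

Line-source attenuation: ΔL = 10·log₁₀(r₂/r₁) = 10·log₁₀(17.9/10.2) = 2.443 dB.
L₂ = 80 − 10·log₁₀(17.9/10.2) = 80 − 2.443 = 77.56 dB(A).

77.6 dB(A)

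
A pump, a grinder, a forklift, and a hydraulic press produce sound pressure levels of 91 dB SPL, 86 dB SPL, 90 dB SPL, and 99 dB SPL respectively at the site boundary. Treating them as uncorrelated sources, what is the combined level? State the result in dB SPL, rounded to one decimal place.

100.3 dB SPL

For uncorrelated sources the intensities add, so convert each level to linear form, sum, and take 10·log₁₀ of the total.
Σ 10^(L/10) = 10^(91/10) + 10^(86/10) + 10^(90/10) + 10^(99/10) = 1.060e+10.
L_total = 10·log₁₀(1.060e+10) = 100.25 dB SPL.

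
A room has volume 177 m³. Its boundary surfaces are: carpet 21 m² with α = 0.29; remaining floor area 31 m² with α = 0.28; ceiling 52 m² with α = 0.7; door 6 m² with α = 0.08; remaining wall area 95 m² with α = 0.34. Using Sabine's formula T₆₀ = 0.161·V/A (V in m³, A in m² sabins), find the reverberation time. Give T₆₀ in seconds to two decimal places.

A = Σ Sᵢαᵢ = 21·0.29 + 31·0.28 + 52·0.7 + 6·0.08 + 95·0.34 = 83.95 m².
T₆₀ = 0.161 × 177 / 83.95 = 0.339 s.

0.34 s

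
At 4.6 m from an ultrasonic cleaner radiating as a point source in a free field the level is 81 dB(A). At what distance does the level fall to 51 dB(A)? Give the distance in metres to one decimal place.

145.5 m

For a point source L₁ − L₂ = 20·log₁₀(r₂/r₁), so r₂ = r₁·10^((L₁−L₂)/20).
r₂ = 4.6·10^((81−51)/20) = 4.6·10^(30.0/20) = 145.46 m.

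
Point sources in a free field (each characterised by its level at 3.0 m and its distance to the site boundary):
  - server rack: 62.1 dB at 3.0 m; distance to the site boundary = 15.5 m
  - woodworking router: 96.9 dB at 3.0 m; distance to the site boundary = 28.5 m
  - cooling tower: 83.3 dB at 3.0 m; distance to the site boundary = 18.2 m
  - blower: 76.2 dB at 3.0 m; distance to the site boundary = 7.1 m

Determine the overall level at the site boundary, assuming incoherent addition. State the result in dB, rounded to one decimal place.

78.3 dB

Apply inverse-square spreading to bring every level to the receiver, then sum 10^(L/10).
server rack: 62.1 − 20·log₁₀(15.5/3.0) = 62.1 − 14.26 = 47.84 dB.
woodworking router: 96.9 − 20·log₁₀(28.5/3.0) = 96.9 − 19.55 = 77.35 dB.
cooling tower: 83.3 − 20·log₁₀(18.2/3.0) = 83.3 − 15.66 = 67.64 dB.
blower: 76.2 − 20·log₁₀(7.1/3.0) = 76.2 − 7.48 = 68.72 dB.
Σ 10^(L/10) = 6.758e+07 → L_total = 10·log₁₀(6.758e+07) = 78.30 dB.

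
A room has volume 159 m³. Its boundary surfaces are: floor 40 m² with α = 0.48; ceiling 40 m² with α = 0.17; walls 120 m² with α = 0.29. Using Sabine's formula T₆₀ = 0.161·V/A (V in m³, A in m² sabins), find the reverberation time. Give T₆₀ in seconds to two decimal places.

Total absorption A = 40·0.48 + 40·0.17 + 120·0.29 = 60.80 m² sabins.
T₆₀ = 0.161 × 159 / 60.80 = 0.421 s.

0.42 s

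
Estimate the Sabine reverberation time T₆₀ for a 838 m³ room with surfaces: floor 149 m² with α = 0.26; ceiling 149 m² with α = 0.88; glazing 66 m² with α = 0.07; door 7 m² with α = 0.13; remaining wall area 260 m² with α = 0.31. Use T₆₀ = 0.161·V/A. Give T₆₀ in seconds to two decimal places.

0.53 s

A = Σ Sᵢαᵢ = 149·0.26 + 149·0.88 + 66·0.07 + 7·0.13 + 260·0.31 = 255.99 m².
T₆₀ = 0.161·V/A = 0.161·838/255.99 = 0.527 s.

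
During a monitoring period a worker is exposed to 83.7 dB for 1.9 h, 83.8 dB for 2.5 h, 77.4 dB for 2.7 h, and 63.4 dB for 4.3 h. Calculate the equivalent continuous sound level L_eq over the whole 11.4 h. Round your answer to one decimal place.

80.2 dB

L_eq = 10·log₁₀[(1/T)·Σ tᵢ·10^(Lᵢ/10)] with T = 11.4 h.
Σ tᵢ·10^(Lᵢ/10) = 1.9·10^(83.7/10) + 2.5·10^(83.8/10) + 2.7·10^(77.4/10) + 4.3·10^(63.4/10) = 1.203e+09.
L_eq = 10·log₁₀(1.203e+09/11.4) = 80.23 dB.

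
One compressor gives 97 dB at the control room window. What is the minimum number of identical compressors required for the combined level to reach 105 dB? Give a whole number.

7

N identical sources give L₁ + 10·log₁₀ N, so require 10·log₁₀ N ≥ 105 − 97 = 8.0 dB.
N ≥ 10^(8.0/10) = 6.310, so N = 7.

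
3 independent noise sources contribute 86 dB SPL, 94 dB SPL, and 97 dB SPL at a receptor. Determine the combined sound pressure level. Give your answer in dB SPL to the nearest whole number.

99 dB SPL

For uncorrelated sources the intensities add, so convert each level to linear form, sum, and take 10·log₁₀ of the total.
Σ 10^(L/10) = 10^(86/10) + 10^(94/10) + 10^(97/10) = 7.922e+09.
L_total = 10·log₁₀(7.922e+09) = 98.99 dB SPL.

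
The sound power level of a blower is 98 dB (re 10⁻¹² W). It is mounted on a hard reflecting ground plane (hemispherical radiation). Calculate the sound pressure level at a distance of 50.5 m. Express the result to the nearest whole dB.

56 dB

Free-field hemispherical radiation: L_p = L_w − 10·log₁₀(2π·r²), r = 50.5 m.
2π·r² = 1.602e+04 m², 10·log₁₀ of that is 42.048 dB.
L_p = 98 − 42.048 = 55.95 dB.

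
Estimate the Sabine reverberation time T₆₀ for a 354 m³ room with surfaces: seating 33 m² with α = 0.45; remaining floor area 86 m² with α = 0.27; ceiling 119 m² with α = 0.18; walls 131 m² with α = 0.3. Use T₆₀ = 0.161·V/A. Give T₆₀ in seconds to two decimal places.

0.58 s

A = Σ Sᵢαᵢ = 33·0.45 + 86·0.27 + 119·0.18 + 131·0.3 = 98.79 m².
T₆₀ = 0.161 × 354 / 98.79 = 0.577 s.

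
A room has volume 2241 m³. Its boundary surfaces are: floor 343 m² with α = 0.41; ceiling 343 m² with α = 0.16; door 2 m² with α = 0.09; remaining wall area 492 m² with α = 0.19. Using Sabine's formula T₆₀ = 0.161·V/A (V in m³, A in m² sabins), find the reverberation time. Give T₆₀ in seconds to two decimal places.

Summing Sᵢαᵢ: 343·0.41 + 343·0.16 + 2·0.09 + 492·0.19 = 289.17 m².
T₆₀ = 0.161 × 2241 / 289.17 = 1.248 s.

1.25 s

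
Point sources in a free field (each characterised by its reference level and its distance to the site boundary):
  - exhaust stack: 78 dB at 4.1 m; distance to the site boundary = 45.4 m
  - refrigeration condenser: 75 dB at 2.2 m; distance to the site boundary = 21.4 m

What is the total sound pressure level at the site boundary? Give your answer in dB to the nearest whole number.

59 dB

Propagate each source to the receiver with L = L_ref − 20·log₁₀(r/r_ref), then add intensities.
exhaust stack: 78 − 20·log₁₀(45.4/4.1) = 78 − 20.89 = 57.11 dB.
refrigeration condenser: 75 − 20·log₁₀(21.4/2.2) = 75 − 19.76 = 55.24 dB.
Σ 10^(L/10) = 8.488e+05 → L_total = 10·log₁₀(8.488e+05) = 59.29 dB.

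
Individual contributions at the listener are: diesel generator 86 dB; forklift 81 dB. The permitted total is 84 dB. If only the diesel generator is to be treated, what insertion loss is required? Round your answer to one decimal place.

The untreated sources together contribute 10^(81/10) = 1.259e+08, i.e. 81.00 dB.
To meet 84 dB overall, the treated diesel generator may contribute at most 10^(84/10) − 1.259e+08 = 1.253e+08, i.e. 80.98 dB.
So the diesel generator must be reduced from 86 to 80.98 dB: IL = 5.02 dB.

5.0 dB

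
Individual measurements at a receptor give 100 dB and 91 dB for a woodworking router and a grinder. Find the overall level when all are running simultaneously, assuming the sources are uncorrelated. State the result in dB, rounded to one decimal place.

Incoherent sources combine by intensity addition: L_total = 10·log₁₀(Σ 10^(L_i/10)).
Σ 10^(L/10) = 10^(100/10) + 10^(91/10) = 1.126e+10.
L_total = 10·log₁₀(1.126e+10) = 100.51 dB.

100.5 dB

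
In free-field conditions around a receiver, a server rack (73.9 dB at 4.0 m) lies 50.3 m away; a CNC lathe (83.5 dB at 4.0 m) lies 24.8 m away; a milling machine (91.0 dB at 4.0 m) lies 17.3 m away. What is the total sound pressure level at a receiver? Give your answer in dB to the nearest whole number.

79 dB

Apply inverse-square spreading to bring every level to the receiver, then sum 10^(L/10).
server rack: 73.9 − 20·log₁₀(50.3/4.0) = 73.9 − 21.99 = 51.91 dB.
CNC lathe: 83.5 − 20·log₁₀(24.8/4.0) = 83.5 − 15.85 = 67.65 dB.
milling machine: 91.0 − 20·log₁₀(17.3/4.0) = 91.0 − 12.72 = 78.28 dB.
Σ 10^(L/10) = 7.328e+07 → L_total = 10·log₁₀(7.328e+07) = 78.65 dB.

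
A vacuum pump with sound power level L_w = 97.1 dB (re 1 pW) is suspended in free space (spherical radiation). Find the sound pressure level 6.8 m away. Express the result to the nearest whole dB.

L_p = L_w − 10·log₁₀(4π·r²) with r = 6.8 m.
4π·r² = 581.1 m², 10·log₁₀ of that is 27.642 dB.
L_p = 97.1 − 27.642 = 69.46 dB.

69 dB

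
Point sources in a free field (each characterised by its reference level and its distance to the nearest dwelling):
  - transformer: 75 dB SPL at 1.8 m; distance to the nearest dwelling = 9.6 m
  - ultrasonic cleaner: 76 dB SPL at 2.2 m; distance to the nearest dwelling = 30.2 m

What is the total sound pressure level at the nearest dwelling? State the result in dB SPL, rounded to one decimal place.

Propagate each source to the receiver with L = L_ref − 20·log₁₀(r/r_ref), then add intensities.
transformer: 75 − 20·log₁₀(9.6/1.8) = 75 − 14.54 = 60.46 dB SPL.
ultrasonic cleaner: 76 − 20·log₁₀(30.2/2.2) = 76 − 22.75 = 53.25 dB SPL.
Σ 10^(L/10) = 1.323e+06 → L_total = 10·log₁₀(1.323e+06) = 61.22 dB SPL.

61.2 dB SPL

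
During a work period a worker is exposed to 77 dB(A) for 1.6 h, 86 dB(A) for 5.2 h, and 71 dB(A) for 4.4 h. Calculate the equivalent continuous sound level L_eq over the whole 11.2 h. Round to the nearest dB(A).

83 dB(A)

The energy average is taken in the linear domain: L_eq = 10·log₁₀[(Σ tᵢ·10^(Lᵢ/10))/T], T = 11.2 h.
Σ tᵢ·10^(Lᵢ/10) = 1.6·10^(77/10) + 5.2·10^(86/10) + 4.4·10^(71/10) = 2.206e+09.
L_eq = 10·log₁₀(2.206e+09/11.2) = 82.94 dB(A).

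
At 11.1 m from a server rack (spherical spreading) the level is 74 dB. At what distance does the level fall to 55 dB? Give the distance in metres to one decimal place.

The 19.0 dB drop corresponds to a distance ratio of 10^(19.0/20) for a point source.
r₂ = 11.1·10^((74−55)/20) = 11.1·10^(19.0/20) = 98.93 m.

98.9 m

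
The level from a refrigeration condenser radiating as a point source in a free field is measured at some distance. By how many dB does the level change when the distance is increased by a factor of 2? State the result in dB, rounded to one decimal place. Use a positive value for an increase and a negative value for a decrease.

A point source loses 6 dB per doubling of distance; generally ΔL = −20·log₁₀(r₂/r₁).
ΔL = −20·log₁₀(2) = -6.02 dB.

-6.0 dB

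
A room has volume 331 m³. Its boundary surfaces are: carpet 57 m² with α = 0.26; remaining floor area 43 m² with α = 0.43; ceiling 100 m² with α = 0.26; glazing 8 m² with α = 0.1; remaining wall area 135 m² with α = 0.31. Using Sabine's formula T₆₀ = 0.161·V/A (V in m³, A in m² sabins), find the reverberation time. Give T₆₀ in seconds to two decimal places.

Summing Sᵢαᵢ: 57·0.26 + 43·0.43 + 100·0.26 + 8·0.1 + 135·0.31 = 101.96 m².
T₆₀ = 0.161 × 331 / 101.96 = 0.523 s.

0.52 s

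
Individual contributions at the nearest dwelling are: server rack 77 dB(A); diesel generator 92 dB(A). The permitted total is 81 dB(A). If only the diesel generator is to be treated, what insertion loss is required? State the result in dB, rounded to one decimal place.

The untreated sources together contribute 10^(77/10) = 5.012e+07, i.e. 77.00 dB(A).
The limit corresponds to 10^(81/10) = 1.259e+08; subtracting the fixed part leaves 7.577e+07 for the diesel generator, i.e. 78.80 dB(A).
Required insertion loss = 92 − 78.80 = 13.20 dB.

13.2 dB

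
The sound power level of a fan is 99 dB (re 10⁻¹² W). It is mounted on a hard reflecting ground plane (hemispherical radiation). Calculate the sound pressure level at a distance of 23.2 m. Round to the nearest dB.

64 dB

Free-field hemispherical radiation: L_p = L_w − 10·log₁₀(2π·r²), r = 23.2 m.
2π·r² = 3382 m², 10·log₁₀ of that is 35.292 dB.
L_p = 99 − 35.292 = 63.71 dB.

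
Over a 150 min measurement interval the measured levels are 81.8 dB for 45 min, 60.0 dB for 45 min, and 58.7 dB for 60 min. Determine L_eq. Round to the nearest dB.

Weight each interval's intensity by its duration and average over T = 150 min:
Σ tᵢ·10^(Lᵢ/10) = 45·10^(81.8/10) + 45·10^(60.0/10) + 60·10^(58.7/10) = 6.901e+09.
L_eq = 10·log₁₀(6.901e+09/150) = 76.63 dB.

77 dB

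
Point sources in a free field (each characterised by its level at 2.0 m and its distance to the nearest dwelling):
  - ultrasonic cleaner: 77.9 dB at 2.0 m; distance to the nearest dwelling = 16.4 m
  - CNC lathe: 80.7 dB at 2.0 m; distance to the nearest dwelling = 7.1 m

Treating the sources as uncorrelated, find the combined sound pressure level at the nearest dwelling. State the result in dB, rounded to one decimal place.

70.1 dB

First find each source's level at the receiver (point-source: −20·log₁₀(r/r_ref)), then combine on an intensity basis.
ultrasonic cleaner: 77.9 − 20·log₁₀(16.4/2.0) = 77.9 − 18.28 = 59.62 dB.
CNC lathe: 80.7 − 20·log₁₀(7.1/2.0) = 80.7 − 11.00 = 69.70 dB.
Σ 10^(L/10) = 1.024e+07 → L_total = 10·log₁₀(1.024e+07) = 70.10 dB.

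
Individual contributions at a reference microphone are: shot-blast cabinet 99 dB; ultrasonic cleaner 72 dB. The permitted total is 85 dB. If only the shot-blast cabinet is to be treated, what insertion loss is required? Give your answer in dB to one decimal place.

14.2 dB

The untreated sources together contribute 10^(72/10) = 1.585e+07, i.e. 72.00 dB.
The limit corresponds to 10^(85/10) = 3.162e+08; subtracting the fixed part leaves 3.004e+08 for the shot-blast cabinet, i.e. 84.78 dB.
Required insertion loss = 99 − 84.78 = 14.22 dB.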